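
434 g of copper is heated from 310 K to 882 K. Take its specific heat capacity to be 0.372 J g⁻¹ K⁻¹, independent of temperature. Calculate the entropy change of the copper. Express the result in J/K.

ΔS = 169 J/K

ΔS = ∫dQ_rev/T = m c ln(T₂/T₁) = 434 × 0.372 × ln(882/310) = 169 J/K.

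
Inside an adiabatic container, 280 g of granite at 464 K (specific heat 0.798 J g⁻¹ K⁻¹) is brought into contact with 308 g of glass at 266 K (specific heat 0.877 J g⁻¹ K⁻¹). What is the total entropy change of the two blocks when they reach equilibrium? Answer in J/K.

ΔS_total = 19 J/K

Energy balance: T_f = (m₁c₁T₁ + m₂c₂T₂)/(m₁c₁ + m₂c₂) = 355.64 K.
ΔS₁ = m₁c₁ ln(T_f/T₁) = 223.44 × ln(355.64/464) = -59.43 J/K.
ΔS₂ = m₂c₂ ln(T_f/T₂) = 270.116 × ln(355.64/266) = 78.45 J/K.
ΔS_total = -59.43 + 78.45 = 19 J/K.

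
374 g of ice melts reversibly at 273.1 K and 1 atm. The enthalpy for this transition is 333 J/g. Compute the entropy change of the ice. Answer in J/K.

Heat absorbed by the substance: Q = mL = 374 × 333 = 124542 J.
At constant T, ΔS = Q_rev/T = 124542 / 273.1 = 456 J/K.

ΔS = 456 J/K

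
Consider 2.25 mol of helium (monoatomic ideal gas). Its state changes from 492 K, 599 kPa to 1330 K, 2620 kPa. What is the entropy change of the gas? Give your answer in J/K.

ΔS = nC_p ln(T₂/T₁) − nR ln(P₂/P₁), with C_p = 5R/2 = 20.79 J mol⁻¹ K⁻¹ for a monoatomic ideal gas.
ΔS = 2.25 × [20.79 × ln(1330/492) − 8.314 × ln(2620/599)] = 18.9 J/K.

ΔS = 18.9 J/K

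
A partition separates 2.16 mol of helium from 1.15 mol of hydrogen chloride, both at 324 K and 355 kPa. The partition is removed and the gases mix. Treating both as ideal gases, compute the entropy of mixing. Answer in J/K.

Mole fractions: x_A = 2.16/3.31 = 0.653, x_B = 0.347.
ΔS_mix = −R(n_A ln x_A + n_B ln x_B) = −8.314 × (2.16 ln 0.653 + 1.15 ln 0.347) = 17.8 J/K.

ΔS_mix = 17.8 J/K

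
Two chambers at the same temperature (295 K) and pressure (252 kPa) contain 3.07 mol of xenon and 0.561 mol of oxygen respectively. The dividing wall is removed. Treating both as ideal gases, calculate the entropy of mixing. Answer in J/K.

Mole fractions: x_A = 3.07/3.63 = 0.845, x_B = 0.155.
ΔS_mix = −R(n_A ln x_A + n_B ln x_B) = −8.314 × (3.07 ln 0.845 + 0.561 ln 0.155) = 13 J/K.

ΔS_mix = 13 J/K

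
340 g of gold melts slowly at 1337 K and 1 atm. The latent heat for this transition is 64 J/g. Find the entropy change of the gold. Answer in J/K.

ΔS = 16.3 J/K

Heat absorbed by the substance: Q = mL = 340 × 64 = 21760 J.
At constant T, ΔS = Q_rev/T = 21760 / 1337 = 16.3 J/K.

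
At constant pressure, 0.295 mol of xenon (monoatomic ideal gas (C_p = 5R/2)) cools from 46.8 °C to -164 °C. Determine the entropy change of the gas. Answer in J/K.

ΔS = -6.59 J/K

In kelvin: T₁ = 319.95 K, T₂ = 109.15 K. At constant pressure, ΔS = nC_p ln(T₂/T₁) with C_p = 5R/2 = 20.79 J mol⁻¹ K⁻¹.
ΔS = 0.295 × 20.79 × ln(109.15/319.95) = -6.59 J/K.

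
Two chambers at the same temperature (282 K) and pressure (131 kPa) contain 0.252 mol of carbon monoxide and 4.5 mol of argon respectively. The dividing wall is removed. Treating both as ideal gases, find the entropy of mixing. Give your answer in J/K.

Mole fractions: x_A = 0.252/4.75 = 0.053, x_B = 0.947.
ΔS_mix = −R(n_A ln x_A + n_B ln x_B) = −8.314 × (0.252 ln 0.053 + 4.5 ln 0.947) = 8.19 J/K.

ΔS_mix = 8.19 J/K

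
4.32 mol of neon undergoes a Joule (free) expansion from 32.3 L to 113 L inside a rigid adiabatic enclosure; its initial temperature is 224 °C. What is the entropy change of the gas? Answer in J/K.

For an ideal gas in free expansion Q = 0 and W = 0, so T is unchanged.
Entropy is a state function; using a reversible isothermal path, ΔS_gas = nR ln(V₂/V₁) = 4.32 × 8.314 × ln(113/32.3) = 45 J/K.

ΔS_gas = 45 J/K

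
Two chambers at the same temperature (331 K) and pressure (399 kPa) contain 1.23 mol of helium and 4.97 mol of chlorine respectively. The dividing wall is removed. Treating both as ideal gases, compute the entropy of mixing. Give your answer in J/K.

Mole fractions: x_A = 1.23/6.2 = 0.198, x_B = 0.802.
ΔS_mix = −R(n_A ln x_A + n_B ln x_B) = −8.314 × (1.23 ln 0.198 + 4.97 ln 0.802) = 25.7 J/K.

ΔS_mix = 25.7 J/K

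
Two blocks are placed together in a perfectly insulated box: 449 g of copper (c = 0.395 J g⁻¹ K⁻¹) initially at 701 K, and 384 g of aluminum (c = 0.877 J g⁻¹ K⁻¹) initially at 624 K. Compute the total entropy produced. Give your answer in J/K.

ΔS_total = 0.796 J/K

Energy balance: T_f = (m₁c₁T₁ + m₂c₂T₂)/(m₁c₁ + m₂c₂) = 650.56 K.
ΔS₁ = m₁c₁ ln(T_f/T₁) = 177.355 × ln(650.56/701) = -13.243 J/K.
ΔS₂ = m₂c₂ ln(T_f/T₂) = 336.768 × ln(650.56/624) = 14.039 J/K.
ΔS_total = -13.243 + 14.039 = 0.796 J/K.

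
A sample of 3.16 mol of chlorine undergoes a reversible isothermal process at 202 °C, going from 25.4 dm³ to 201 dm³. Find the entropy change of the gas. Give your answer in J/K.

For an isothermal ideal gas ΔS_gas = nR ln(V₂/V₁) = 3.16 × 8.314 × ln(201/25.4) = 54.3 J/K.

ΔS_gas = 54.3 J/K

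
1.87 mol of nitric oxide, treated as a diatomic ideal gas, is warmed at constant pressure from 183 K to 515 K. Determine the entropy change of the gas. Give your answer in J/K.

ΔS = 56.3 J/K

At constant pressure, ΔS = nC_p ln(T₂/T₁) with C_p = 7R/2 = 29.1 J mol⁻¹ K⁻¹.
ΔS = 1.87 × 29.1 × ln(515/183) = 56.3 J/K.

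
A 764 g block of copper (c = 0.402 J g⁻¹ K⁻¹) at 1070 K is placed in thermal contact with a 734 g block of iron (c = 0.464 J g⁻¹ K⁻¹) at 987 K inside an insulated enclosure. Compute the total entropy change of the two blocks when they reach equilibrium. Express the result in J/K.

Energy balance: T_f = (m₁c₁T₁ + m₂c₂T₂)/(m₁c₁ + m₂c₂) = 1026.4 K.
ΔS₁ = m₁c₁ ln(T_f/T₁) = 307.128 × ln(1026.4/1070) = -12.79 J/K.
ΔS₂ = m₂c₂ ln(T_f/T₂) = 340.576 × ln(1026.4/987) = 13.317 J/K.
ΔS_total = -12.79 + 13.317 = 0.527 J/K.

ΔS_total = 0.527 J/K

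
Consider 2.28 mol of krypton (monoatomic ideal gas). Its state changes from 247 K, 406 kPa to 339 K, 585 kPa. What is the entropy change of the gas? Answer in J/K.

ΔS = 8.08 J/K

ΔS = nC_p ln(T₂/T₁) − nR ln(P₂/P₁), with C_p = 5R/2 = 20.79 J mol⁻¹ K⁻¹ for a monoatomic ideal gas.
ΔS = 2.28 × [20.79 × ln(339/247) − 8.314 × ln(585/406)] = 8.08 J/K.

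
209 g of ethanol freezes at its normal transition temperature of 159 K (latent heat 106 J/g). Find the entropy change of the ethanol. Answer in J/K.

ΔS = -139 J/K

Heat released by the substance: Q = −mL = −209 × 106 = −22154 J.
At constant T, ΔS = Q_rev/T = −22154 / 159 = -139 J/K.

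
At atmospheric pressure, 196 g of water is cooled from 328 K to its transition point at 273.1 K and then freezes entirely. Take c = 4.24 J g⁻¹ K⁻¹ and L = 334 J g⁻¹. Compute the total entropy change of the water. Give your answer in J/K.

Cooling step: ΔS₁ = m c ln(T_tr/T_i) = 196 × 4.24 × ln(273.1/328) = -152.2 J/K.
Phase change: ΔS₂ = −mL/T_tr = −196 × 334 / 273.1 = -239.7 J/K.
ΔS_total = (-152.2) + (-239.7) = -392 J/K.

ΔS = -392 J/K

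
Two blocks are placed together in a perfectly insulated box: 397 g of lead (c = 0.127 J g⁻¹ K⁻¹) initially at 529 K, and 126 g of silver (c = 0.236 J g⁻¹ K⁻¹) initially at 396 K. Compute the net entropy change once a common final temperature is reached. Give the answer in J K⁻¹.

ΔS_total = 0.763 J/K

Energy balance: T_f = (m₁c₁T₁ + m₂c₂T₂)/(m₁c₁ + m₂c₂) = 479.66 K.
ΔS₁ = m₁c₁ ln(T_f/T₁) = 50.419 × ln(479.66/529) = -4.9366 J/K.
ΔS₂ = m₂c₂ ln(T_f/T₂) = 29.736 × ln(479.66/396) = 5.6993 J/K.
ΔS_total = -4.9366 + 5.6993 = 0.763 J/K.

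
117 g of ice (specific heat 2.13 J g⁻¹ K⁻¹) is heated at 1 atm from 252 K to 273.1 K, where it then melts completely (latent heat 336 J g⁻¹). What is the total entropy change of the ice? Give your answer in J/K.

Warming step: ΔS₁ = m c ln(T_tr/T_i) = 117 × 2.13 × ln(273.1/252) = 20.04 J/K.
Phase change: ΔS₂ = +mL/T_tr = 117 × 336 / 273.1 = 143.9 J/K.
ΔS_total = (20.04) + (143.9) = 164 J/K.

ΔS = 164 J/K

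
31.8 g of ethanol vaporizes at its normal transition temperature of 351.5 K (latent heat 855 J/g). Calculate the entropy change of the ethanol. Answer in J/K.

Heat absorbed by the substance: Q = mL = 31.8 × 855 = 27189 J.
At constant T, ΔS = Q_rev/T = 27189 / 351.5 = 77.4 J/K.

ΔS = 77.4 J/K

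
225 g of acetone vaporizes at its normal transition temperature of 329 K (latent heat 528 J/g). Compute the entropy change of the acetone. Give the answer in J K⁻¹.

ΔS = 361 J/K

Heat absorbed by the substance: Q = mL = 225 × 528 = 118800 J.
At constant T, ΔS = Q_rev/T = 118800 / 329 = 361 J/K.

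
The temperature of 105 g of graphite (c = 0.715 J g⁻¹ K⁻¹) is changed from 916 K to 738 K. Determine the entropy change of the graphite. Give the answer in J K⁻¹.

ΔS = ∫dQ_rev/T = m c ln(T₂/T₁) = 105 × 0.715 × ln(738/916) = -16.2 J/K.

ΔS = -16.2 J/K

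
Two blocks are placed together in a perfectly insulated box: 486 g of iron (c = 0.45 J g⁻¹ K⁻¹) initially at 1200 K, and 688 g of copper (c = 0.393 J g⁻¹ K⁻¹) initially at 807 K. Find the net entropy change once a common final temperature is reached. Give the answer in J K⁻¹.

Energy balance: T_f = (m₁c₁T₁ + m₂c₂T₂)/(m₁c₁ + m₂c₂) = 982.73 K.
ΔS₁ = m₁c₁ ln(T_f/T₁) = 218.7 × ln(982.73/1200) = -43.68 J/K.
ΔS₂ = m₂c₂ ln(T_f/T₂) = 270.384 × ln(982.73/807) = 53.27 J/K.
ΔS_total = -43.68 + 53.27 = 9.59 J/K.

ΔS_total = 9.59 J/K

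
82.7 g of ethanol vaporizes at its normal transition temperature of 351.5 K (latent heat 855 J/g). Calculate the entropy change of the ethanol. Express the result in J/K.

ΔS = 201 J/K

Heat absorbed by the substance: Q = mL = 82.7 × 855 = 70708.5 J.
At constant T, ΔS = Q_rev/T = 70708.5 / 351.5 = 201 J/K.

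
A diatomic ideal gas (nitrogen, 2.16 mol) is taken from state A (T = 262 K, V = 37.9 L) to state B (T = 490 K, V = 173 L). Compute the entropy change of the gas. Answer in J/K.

ΔS = 55.4 J/K

Entropy is a state function: ΔS = nC_V ln(T₂/T₁) + nR ln(V₂/V₁), with C_V = 5R/2 = 20.79 J mol⁻¹ K⁻¹ for a diatomic ideal gas.
ΔS = 2.16 × [20.79 × ln(490/262) + 8.314 × ln(173/37.9)] = 55.4 J/K.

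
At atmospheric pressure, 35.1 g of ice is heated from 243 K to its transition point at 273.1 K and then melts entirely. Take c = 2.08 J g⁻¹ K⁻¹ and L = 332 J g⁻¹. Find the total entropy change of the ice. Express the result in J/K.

ΔS = 51.2 J/K

Warming step: ΔS₁ = m c ln(T_tr/T_i) = 35.1 × 2.08 × ln(273.1/243) = 8.526 J/K.
Phase change: ΔS₂ = +mL/T_tr = 35.1 × 332 / 273.1 = 42.67 J/K.
ΔS_total = (8.526) + (42.67) = 51.2 J/K.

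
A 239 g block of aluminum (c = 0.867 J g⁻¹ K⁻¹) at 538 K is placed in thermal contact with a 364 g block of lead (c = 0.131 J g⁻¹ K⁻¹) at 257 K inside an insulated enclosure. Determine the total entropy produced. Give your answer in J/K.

ΔS_total = 9.02 J/K

Energy balance: T_f = (m₁c₁T₁ + m₂c₂T₂)/(m₁c₁ + m₂c₂) = 485.43 K.
ΔS₁ = m₁c₁ ln(T_f/T₁) = 207.213 × ln(485.43/538) = -21.31 J/K.
ΔS₂ = m₂c₂ ln(T_f/T₂) = 47.684 × ln(485.43/257) = 30.33 J/K.
ΔS_total = -21.31 + 30.33 = 9.02 J/K.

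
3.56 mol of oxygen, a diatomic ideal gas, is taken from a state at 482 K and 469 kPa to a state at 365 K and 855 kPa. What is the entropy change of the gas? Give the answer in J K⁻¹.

ΔS = -46.6 J/K

ΔS = nC_p ln(T₂/T₁) − nR ln(P₂/P₁), with C_p = 7R/2 = 29.1 J mol⁻¹ K⁻¹ for a diatomic ideal gas.
ΔS = 3.56 × [29.1 × ln(365/482) − 8.314 × ln(855/469)] = -46.6 J/K.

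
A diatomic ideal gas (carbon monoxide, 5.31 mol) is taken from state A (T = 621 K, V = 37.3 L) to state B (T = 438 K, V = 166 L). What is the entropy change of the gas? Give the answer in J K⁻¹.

ΔS = 27.4 J/K

Entropy is a state function: ΔS = nC_V ln(T₂/T₁) + nR ln(V₂/V₁), with C_V = 5R/2 = 20.79 J mol⁻¹ K⁻¹ for a diatomic ideal gas.
ΔS = 5.31 × [20.79 × ln(438/621) + 8.314 × ln(166/37.3)] = 27.4 J/K.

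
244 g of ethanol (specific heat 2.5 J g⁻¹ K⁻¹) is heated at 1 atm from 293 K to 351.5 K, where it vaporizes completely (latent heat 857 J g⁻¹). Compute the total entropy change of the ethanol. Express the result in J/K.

ΔS = 706 J/K

Warming step: ΔS₁ = m c ln(T_tr/T_i) = 244 × 2.5 × ln(351.5/293) = 111 J/K.
Phase change: ΔS₂ = +mL/T_tr = 244 × 857 / 351.5 = 594.9 J/K.
ΔS_total = (111) + (594.9) = 706 J/K.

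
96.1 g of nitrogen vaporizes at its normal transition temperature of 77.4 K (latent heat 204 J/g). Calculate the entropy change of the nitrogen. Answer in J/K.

ΔS = 253 J/K

Heat absorbed by the substance: Q = mL = 96.1 × 204 = 19604.4 J.
At constant T, ΔS = Q_rev/T = 19604.4 / 77.4 = 253 J/K.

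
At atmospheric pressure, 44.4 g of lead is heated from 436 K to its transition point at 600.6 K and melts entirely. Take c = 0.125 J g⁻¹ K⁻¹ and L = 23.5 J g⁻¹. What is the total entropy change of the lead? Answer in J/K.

Warming step: ΔS₁ = m c ln(T_tr/T_i) = 44.4 × 0.125 × ln(600.6/436) = 1.7776 J/K.
Phase change: ΔS₂ = +mL/T_tr = 44.4 × 23.5 / 600.6 = 1.7373 J/K.
ΔS_total = (1.7776) + (1.7373) = 3.51 J/K.

ΔS = 3.51 J/K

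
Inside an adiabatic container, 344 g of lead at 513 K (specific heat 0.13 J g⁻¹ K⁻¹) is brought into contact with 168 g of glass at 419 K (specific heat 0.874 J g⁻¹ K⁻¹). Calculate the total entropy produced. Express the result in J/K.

ΔS_total = 0.727 J/K

Energy balance: T_f = (m₁c₁T₁ + m₂c₂T₂)/(m₁c₁ + m₂c₂) = 440.95 K.
ΔS₁ = m₁c₁ ln(T_f/T₁) = 44.72 × ln(440.95/513) = -6.769 J/K.
ΔS₂ = m₂c₂ ln(T_f/T₂) = 146.832 × ln(440.95/419) = 7.496 J/K.
ΔS_total = -6.769 + 7.496 = 0.727 J/K.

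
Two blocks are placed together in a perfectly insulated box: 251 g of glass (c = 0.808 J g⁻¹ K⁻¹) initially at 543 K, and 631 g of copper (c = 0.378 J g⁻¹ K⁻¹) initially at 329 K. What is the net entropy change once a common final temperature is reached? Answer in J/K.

ΔS_total = 13.8 J/K

Energy balance: T_f = (m₁c₁T₁ + m₂c₂T₂)/(m₁c₁ + m₂c₂) = 427.34 K.
ΔS₁ = m₁c₁ ln(T_f/T₁) = 202.808 × ln(427.34/543) = -48.58 J/K.
ΔS₂ = m₂c₂ ln(T_f/T₂) = 238.518 × ln(427.34/329) = 62.38 J/K.
ΔS_total = -48.58 + 62.38 = 13.8 J/K.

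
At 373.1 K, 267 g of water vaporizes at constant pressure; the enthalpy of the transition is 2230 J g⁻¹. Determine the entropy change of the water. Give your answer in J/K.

Heat absorbed by the substance: Q = mL = 267 × 2230 = 595410 J.
At constant T, ΔS = Q_rev/T = 595410 / 373.1 = 1600 J/K.

ΔS = 1600 J/K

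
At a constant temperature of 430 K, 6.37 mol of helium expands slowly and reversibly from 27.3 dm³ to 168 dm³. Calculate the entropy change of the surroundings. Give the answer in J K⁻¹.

For an isothermal ideal gas ΔS_gas = nR ln(V₂/V₁) = 6.37 × 8.314 × ln(168/27.3) = 96.2 J/K.
The process is reversible, so ΔS_surr = −ΔS_gas = -96.2 J/K and ΔS_universe = 0.

ΔS_surr = -96.2 J/K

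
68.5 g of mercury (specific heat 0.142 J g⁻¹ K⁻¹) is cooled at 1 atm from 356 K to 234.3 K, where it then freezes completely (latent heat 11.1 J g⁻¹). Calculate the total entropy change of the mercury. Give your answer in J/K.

ΔS = -7.31 J/K

Cooling step: ΔS₁ = m c ln(T_tr/T_i) = 68.5 × 0.142 × ln(234.3/356) = -4.069 J/K.
Phase change: ΔS₂ = −mL/T_tr = −68.5 × 11.1 / 234.3 = -3.245 J/K.
ΔS_total = (-4.069) + (-3.245) = -7.31 J/K.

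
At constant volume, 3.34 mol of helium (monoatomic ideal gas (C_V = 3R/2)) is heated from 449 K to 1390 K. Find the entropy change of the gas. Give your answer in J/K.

ΔS = 47.1 J/K

At constant volume, ΔS = nC_V ln(T₂/T₁) with C_V = 3R/2 = 12.47 J mol⁻¹ K⁻¹.
ΔS = 3.34 × 12.47 × ln(1390/449) = 47.1 J/K.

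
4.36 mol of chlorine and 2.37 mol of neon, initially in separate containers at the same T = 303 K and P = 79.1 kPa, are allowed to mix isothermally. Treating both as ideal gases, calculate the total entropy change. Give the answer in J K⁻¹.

Mole fractions: x_A = 4.36/6.73 = 0.648, x_B = 0.352.
ΔS_mix = −R(n_A ln x_A + n_B ln x_B) = −8.314 × (4.36 ln 0.648 + 2.37 ln 0.352) = 36.3 J/K.

ΔS_mix = 36.3 J/K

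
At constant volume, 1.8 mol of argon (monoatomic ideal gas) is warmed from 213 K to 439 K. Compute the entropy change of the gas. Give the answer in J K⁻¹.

At constant volume, ΔS = nC_V ln(T₂/T₁) with C_V = 3R/2 = 12.47 J mol⁻¹ K⁻¹.
ΔS = 1.8 × 12.47 × ln(439/213) = 16.2 J/K.

ΔS = 16.2 J/K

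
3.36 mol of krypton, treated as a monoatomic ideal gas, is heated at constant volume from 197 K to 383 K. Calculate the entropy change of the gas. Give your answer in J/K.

At constant volume, ΔS = nC_V ln(T₂/T₁) with C_V = 3R/2 = 12.47 J mol⁻¹ K⁻¹.
ΔS = 3.36 × 12.47 × ln(383/197) = 27.9 J/K.

ΔS = 27.9 J/K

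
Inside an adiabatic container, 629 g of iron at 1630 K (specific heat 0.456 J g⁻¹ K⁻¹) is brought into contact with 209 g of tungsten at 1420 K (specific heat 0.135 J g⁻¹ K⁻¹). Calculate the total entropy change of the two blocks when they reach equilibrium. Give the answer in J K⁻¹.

ΔS_total = 0.235 J/K

Energy balance: T_f = (m₁c₁T₁ + m₂c₂T₂)/(m₁c₁ + m₂c₂) = 1611.2 K.
ΔS₁ = m₁c₁ ln(T_f/T₁) = 286.824 × ln(1611.2/1630) = -3.329 J/K.
ΔS₂ = m₂c₂ ln(T_f/T₂) = 28.215 × ln(1611.2/1420) = 3.564 J/K.
ΔS_total = -3.329 + 3.564 = 0.235 J/K.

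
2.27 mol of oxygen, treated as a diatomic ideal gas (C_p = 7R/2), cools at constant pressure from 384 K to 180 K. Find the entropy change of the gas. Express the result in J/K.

At constant pressure, ΔS = nC_p ln(T₂/T₁) with C_p = 7R/2 = 29.1 J mol⁻¹ K⁻¹.
ΔS = 2.27 × 29.1 × ln(180/384) = -50 J/K.

ΔS = -50 J/K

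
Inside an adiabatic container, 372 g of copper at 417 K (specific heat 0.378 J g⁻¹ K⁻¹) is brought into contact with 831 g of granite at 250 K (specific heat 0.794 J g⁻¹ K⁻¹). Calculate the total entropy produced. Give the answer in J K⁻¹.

ΔS_total = 16.9 J/K

Energy balance: T_f = (m₁c₁T₁ + m₂c₂T₂)/(m₁c₁ + m₂c₂) = 279.34 K.
ΔS₁ = m₁c₁ ln(T_f/T₁) = 140.616 × ln(279.34/417) = -56.34 J/K.
ΔS₂ = m₂c₂ ln(T_f/T₂) = 659.814 × ln(279.34/250) = 73.21 J/K.
ΔS_total = -56.34 + 73.21 = 16.9 J/K.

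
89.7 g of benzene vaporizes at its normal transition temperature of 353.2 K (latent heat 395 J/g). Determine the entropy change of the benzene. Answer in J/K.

ΔS = 100 J/K

Heat absorbed by the substance: Q = mL = 89.7 × 395 = 35431.5 J.
At constant T, ΔS = Q_rev/T = 35431.5 / 353.2 = 100 J/K.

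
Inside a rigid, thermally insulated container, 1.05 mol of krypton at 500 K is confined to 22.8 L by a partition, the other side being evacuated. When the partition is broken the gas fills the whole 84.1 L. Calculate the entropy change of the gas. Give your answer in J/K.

ΔS_gas = 11.4 J/K

No heat is exchanged and no work is done, so the ideal-gas temperature stays constant.
Entropy is a state function; using a reversible isothermal path, ΔS_gas = nR ln(V₂/V₁) = 1.05 × 8.314 × ln(84.1/22.8) = 11.4 J/K.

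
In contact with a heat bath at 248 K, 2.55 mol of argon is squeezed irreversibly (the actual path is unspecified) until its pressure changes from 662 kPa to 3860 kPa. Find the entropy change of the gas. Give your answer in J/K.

Entropy is a state function, so ΔS_gas depends only on the end states.
For an isothermal ideal gas ΔS_gas = nR ln(P₁/P₂) = 2.55 × 8.314 × ln(662/3860) = -37.4 J/K.

ΔS_gas = -37.4 J/K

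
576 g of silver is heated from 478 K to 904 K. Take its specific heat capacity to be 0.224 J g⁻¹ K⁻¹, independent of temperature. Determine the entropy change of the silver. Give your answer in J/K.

ΔS = 82.2 J/K

ΔS = ∫dQ_rev/T = m c ln(T₂/T₁) = 576 × 0.224 × ln(904/478) = 82.2 J/K.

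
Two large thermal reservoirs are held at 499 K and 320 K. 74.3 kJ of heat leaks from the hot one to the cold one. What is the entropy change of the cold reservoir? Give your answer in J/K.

ΔS_cold = 232 J/K

The cold reservoir gains heat Q, so ΔS_cold = +Q/T_C = 74300/320 = 232 J/K.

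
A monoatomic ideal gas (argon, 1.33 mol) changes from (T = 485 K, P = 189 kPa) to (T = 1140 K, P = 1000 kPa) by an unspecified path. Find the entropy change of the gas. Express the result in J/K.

ΔS = nC_p ln(T₂/T₁) − nR ln(P₂/P₁), with C_p = 5R/2 = 20.79 J mol⁻¹ K⁻¹ for a monoatomic ideal gas.
ΔS = 1.33 × [20.79 × ln(1140/485) − 8.314 × ln(1000/189)] = 5.2 J/K.

ΔS = 5.2 J/K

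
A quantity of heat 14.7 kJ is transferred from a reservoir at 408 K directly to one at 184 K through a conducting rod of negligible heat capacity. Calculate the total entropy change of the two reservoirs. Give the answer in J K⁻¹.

ΔS_total = 43.9 J/K

ΔS_hot = −Q/T_H = −14700/408 = -36.03 J/K and ΔS_cold = +Q/T_C = 14700/184 = 79.89 J/K.
ΔS_total = -36.03 + 79.89 = 43.9 J/K, positive as the second law requires.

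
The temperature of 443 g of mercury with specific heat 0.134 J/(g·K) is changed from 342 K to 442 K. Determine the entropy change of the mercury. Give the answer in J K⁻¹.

ΔS = ∫dQ_rev/T = m c ln(T₂/T₁) = 443 × 0.134 × ln(442/342) = 15.2 J/K.

ΔS = 15.2 J/K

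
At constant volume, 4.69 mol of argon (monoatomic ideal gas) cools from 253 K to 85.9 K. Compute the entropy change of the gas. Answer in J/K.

At constant volume, ΔS = nC_V ln(T₂/T₁) with C_V = 3R/2 = 12.47 J mol⁻¹ K⁻¹.
ΔS = 4.69 × 12.47 × ln(85.9/253) = -63.2 J/K.

ΔS = -63.2 J/K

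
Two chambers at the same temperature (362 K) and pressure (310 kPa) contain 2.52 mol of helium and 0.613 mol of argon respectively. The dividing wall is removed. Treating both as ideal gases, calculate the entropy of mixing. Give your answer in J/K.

ΔS_mix = 12.9 J/K

Mole fractions: x_A = 2.52/3.13 = 0.804, x_B = 0.196.
ΔS_mix = −R(n_A ln x_A + n_B ln x_B) = −8.314 × (2.52 ln 0.804 + 0.613 ln 0.196) = 12.9 J/K.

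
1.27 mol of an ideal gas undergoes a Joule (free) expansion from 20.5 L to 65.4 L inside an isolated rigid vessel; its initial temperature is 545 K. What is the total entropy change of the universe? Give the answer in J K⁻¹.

ΔS_universe = 12.2 J/K

No heat is exchanged and no work is done, so the ideal-gas temperature stays constant.
Entropy is a state function; using a reversible isothermal path, ΔS_gas = nR ln(V₂/V₁) = 1.27 × 8.314 × ln(65.4/20.5) = 12.2 J/K.
The insulated surroundings exchange no heat, so ΔS_surr = 0 and ΔS_universe = ΔS_gas.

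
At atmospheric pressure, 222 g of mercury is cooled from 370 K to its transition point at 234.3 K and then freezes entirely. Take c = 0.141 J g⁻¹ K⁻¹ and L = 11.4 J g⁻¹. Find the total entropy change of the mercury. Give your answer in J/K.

ΔS = -25.1 J/K

Cooling step: ΔS₁ = m c ln(T_tr/T_i) = 222 × 0.141 × ln(234.3/370) = -14.3 J/K.
Phase change: ΔS₂ = −mL/T_tr = −222 × 11.4 / 234.3 = -10.8 J/K.
ΔS_total = (-14.3) + (-10.8) = -25.1 J/K.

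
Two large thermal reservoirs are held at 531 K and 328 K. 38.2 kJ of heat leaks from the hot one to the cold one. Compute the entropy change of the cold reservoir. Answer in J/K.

The cold reservoir gains heat Q, so ΔS_cold = +Q/T_C = 38200/328 = 116 J/K.

ΔS_cold = 116 J/K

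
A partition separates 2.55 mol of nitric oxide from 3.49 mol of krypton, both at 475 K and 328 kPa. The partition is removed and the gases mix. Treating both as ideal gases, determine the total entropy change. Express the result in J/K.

ΔS_mix = 34.2 J/K

Mole fractions: x_A = 2.55/6.04 = 0.422, x_B = 0.578.
ΔS_mix = −R(n_A ln x_A + n_B ln x_B) = −8.314 × (2.55 ln 0.422 + 3.49 ln 0.578) = 34.2 J/K.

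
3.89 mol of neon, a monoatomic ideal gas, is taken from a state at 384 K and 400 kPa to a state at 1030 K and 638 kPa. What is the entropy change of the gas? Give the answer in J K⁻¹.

ΔS = 64.7 J/K

ΔS = nC_p ln(T₂/T₁) − nR ln(P₂/P₁), with C_p = 5R/2 = 20.79 J mol⁻¹ K⁻¹ for a monoatomic ideal gas.
ΔS = 3.89 × [20.79 × ln(1030/384) − 8.314 × ln(638/400)] = 64.7 J/K.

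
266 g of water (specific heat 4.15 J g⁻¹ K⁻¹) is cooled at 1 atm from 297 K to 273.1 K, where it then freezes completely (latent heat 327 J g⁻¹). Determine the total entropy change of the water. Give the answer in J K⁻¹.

Cooling step: ΔS₁ = m c ln(T_tr/T_i) = 266 × 4.15 × ln(273.1/297) = -92.61 J/K.
Phase change: ΔS₂ = −mL/T_tr = −266 × 327 / 273.1 = -318.5 J/K.
ΔS_total = (-92.61) + (-318.5) = -411 J/K.

ΔS = -411 J/K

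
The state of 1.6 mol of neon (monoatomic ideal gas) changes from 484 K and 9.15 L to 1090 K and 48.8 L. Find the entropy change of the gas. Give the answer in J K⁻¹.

Entropy is a state function: ΔS = nC_V ln(T₂/T₁) + nR ln(V₂/V₁), with C_V = 3R/2 = 12.47 J mol⁻¹ K⁻¹ for a monoatomic ideal gas.
ΔS = 1.6 × [12.47 × ln(1090/484) + 8.314 × ln(48.8/9.15)] = 38.5 J/K.

ΔS = 38.5 J/K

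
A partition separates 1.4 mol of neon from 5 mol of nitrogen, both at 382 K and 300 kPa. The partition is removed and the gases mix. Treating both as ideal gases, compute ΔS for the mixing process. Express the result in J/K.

ΔS_mix = 28 J/K

Mole fractions: x_A = 1.4/6.4 = 0.219, x_B = 0.781.
ΔS_mix = −R(n_A ln x_A + n_B ln x_B) = −8.314 × (1.4 ln 0.219 + 5 ln 0.781) = 28 J/K.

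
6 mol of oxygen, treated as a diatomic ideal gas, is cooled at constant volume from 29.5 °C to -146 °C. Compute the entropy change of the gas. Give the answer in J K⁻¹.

ΔS = -108 J/K

In kelvin: T₁ = 302.65 K, T₂ = 127.15 K. At constant volume, ΔS = nC_V ln(T₂/T₁) with C_V = 5R/2 = 20.79 J mol⁻¹ K⁻¹.
ΔS = 6 × 20.79 × ln(127.15/302.65) = -108 J/K.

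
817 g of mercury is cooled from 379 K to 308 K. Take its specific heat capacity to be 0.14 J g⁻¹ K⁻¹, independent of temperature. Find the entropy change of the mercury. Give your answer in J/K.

ΔS = ∫dQ_rev/T = m c ln(T₂/T₁) = 817 × 0.14 × ln(308/379) = -23.7 J/K.

ΔS = -23.7 J/K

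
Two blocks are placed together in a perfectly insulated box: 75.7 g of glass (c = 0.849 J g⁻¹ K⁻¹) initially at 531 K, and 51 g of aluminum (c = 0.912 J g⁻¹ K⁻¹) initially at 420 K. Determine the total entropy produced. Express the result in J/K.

ΔS_total = 0.731 J/K

Energy balance: T_f = (m₁c₁T₁ + m₂c₂T₂)/(m₁c₁ + m₂c₂) = 484.4 K.
ΔS₁ = m₁c₁ ln(T_f/T₁) = 64.2693 × ln(484.4/531) = -5.904 J/K.
ΔS₂ = m₂c₂ ln(T_f/T₂) = 46.512 × ln(484.4/420) = 6.635 J/K.
ΔS_total = -5.904 + 6.635 = 0.731 J/K.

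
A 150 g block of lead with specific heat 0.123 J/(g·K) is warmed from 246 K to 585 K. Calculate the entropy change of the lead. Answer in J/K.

ΔS = 16 J/K

ΔS = ∫dQ_rev/T = m c ln(T₂/T₁) = 150 × 0.123 × ln(585/246) = 16 J/K.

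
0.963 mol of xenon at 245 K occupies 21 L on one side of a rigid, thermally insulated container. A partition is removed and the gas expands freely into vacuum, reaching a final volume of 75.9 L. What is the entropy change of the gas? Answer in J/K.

ΔS_gas = 10.3 J/K

For an ideal gas in free expansion Q = 0 and W = 0, so T is unchanged.
Entropy is a state function; using a reversible isothermal path, ΔS_gas = nR ln(V₂/V₁) = 0.963 × 8.314 × ln(75.9/21) = 10.3 J/K.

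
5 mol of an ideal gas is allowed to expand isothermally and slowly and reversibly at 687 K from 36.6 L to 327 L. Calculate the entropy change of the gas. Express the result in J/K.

ΔS_gas = 91 J/K

For an isothermal ideal gas ΔS_gas = nR ln(V₂/V₁) = 5 × 8.314 × ln(327/36.6) = 91 J/K.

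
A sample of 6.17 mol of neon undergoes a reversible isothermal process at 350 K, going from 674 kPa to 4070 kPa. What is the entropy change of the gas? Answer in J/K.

For an isothermal ideal gas ΔS_gas = nR ln(P₁/P₂) = 6.17 × 8.314 × ln(674/4070) = -92.2 J/K.

ΔS_gas = -92.2 J/K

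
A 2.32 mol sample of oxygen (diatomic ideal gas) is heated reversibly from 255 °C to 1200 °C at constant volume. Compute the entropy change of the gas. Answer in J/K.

In kelvin: T₁ = 528.15 K, T₂ = 1473.15 K. At constant volume, ΔS = nC_V ln(T₂/T₁) with C_V = 5R/2 = 20.79 J mol⁻¹ K⁻¹.
ΔS = 2.32 × 20.79 × ln(1473.15/528.15) = 49.5 J/K.

ΔS = 49.5 J/K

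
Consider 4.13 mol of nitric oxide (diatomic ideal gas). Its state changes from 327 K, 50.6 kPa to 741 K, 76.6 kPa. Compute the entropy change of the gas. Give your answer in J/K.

ΔS = 84.1 J/K

ΔS = nC_p ln(T₂/T₁) − nR ln(P₂/P₁), with C_p = 7R/2 = 29.1 J mol⁻¹ K⁻¹ for a diatomic ideal gas.
ΔS = 4.13 × [29.1 × ln(741/327) − 8.314 × ln(76.6/50.6)] = 84.1 J/K.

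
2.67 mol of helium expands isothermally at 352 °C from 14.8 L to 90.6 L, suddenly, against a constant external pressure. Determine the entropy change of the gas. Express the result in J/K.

ΔS_gas = 40.2 J/K

Entropy is a state function, so ΔS_gas depends only on the end states.
For an isothermal ideal gas ΔS_gas = nR ln(V₂/V₁) = 2.67 × 8.314 × ln(90.6/14.8) = 40.2 J/K.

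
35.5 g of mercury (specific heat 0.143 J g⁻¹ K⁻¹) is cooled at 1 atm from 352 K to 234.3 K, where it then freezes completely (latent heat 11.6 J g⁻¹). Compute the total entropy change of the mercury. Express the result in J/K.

Cooling step: ΔS₁ = m c ln(T_tr/T_i) = 35.5 × 0.143 × ln(234.3/352) = -2.066 J/K.
Phase change: ΔS₂ = −mL/T_tr = −35.5 × 11.6 / 234.3 = -1.758 J/K.
ΔS_total = (-2.066) + (-1.758) = -3.82 J/K.

ΔS = -3.82 J/K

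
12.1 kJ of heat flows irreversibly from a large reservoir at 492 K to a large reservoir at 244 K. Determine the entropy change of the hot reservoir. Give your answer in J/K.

ΔS_hot = -24.6 J/K

The hot reservoir loses heat Q, so ΔS_hot = −Q/T_H = −12100/492 = -24.6 J/K.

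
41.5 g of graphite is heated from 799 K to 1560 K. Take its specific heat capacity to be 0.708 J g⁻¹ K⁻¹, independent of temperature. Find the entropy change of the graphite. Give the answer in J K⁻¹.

ΔS = ∫dQ_rev/T = m c ln(T₂/T₁) = 41.5 × 0.708 × ln(1560/799) = 19.7 J/K.

ΔS = 19.7 J/K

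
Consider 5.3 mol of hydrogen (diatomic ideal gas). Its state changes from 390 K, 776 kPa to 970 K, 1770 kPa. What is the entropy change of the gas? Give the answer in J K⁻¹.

ΔS = nC_p ln(T₂/T₁) − nR ln(P₂/P₁), with C_p = 7R/2 = 29.1 J mol⁻¹ K⁻¹ for a diatomic ideal gas.
ΔS = 5.3 × [29.1 × ln(970/390) − 8.314 × ln(1770/776)] = 104 J/K.

ΔS = 104 J/K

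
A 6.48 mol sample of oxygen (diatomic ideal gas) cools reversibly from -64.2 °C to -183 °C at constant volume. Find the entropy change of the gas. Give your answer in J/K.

ΔS = -113 J/K

In kelvin: T₁ = 208.95 K, T₂ = 90.15 K. At constant volume, ΔS = nC_V ln(T₂/T₁) with C_V = 5R/2 = 20.79 J mol⁻¹ K⁻¹.
ΔS = 6.48 × 20.79 × ln(90.15/208.95) = -113 J/K.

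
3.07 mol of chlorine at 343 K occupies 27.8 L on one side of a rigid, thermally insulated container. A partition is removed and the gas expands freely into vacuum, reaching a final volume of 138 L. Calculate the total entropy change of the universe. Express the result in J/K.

ΔS_universe = 40.9 J/K

No heat is exchanged and no work is done, so the ideal-gas temperature stays constant.
Entropy is a state function; using a reversible isothermal path, ΔS_gas = nR ln(V₂/V₁) = 3.07 × 8.314 × ln(138/27.8) = 40.9 J/K.
The insulated surroundings exchange no heat, so ΔS_surr = 0 and ΔS_universe = ΔS_gas.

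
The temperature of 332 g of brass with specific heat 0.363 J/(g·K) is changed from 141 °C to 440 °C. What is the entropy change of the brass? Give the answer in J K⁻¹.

In kelvin: T₁ = 414.15 K, T₂ = 713.15 K. ΔS = ∫dQ_rev/T = m c ln(T₂/T₁) = 332 × 0.363 × ln(713.15/414.15) = 65.5 J/K.

ΔS = 65.5 J/K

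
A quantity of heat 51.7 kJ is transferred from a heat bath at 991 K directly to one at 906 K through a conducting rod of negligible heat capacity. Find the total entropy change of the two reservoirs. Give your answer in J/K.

ΔS_hot = −Q/T_H = −51700/991 = -52.17 J/K and ΔS_cold = +Q/T_C = 51700/906 = 57.06 J/K.
ΔS_total = -52.17 + 57.06 = 4.89 J/K, positive as the second law requires.

ΔS_total = 4.89 J/K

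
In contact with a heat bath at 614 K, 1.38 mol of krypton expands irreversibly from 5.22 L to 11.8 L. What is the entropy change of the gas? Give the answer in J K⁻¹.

ΔS_gas = 9.36 J/K

Entropy is a state function, so ΔS_gas depends only on the end states.
For an isothermal ideal gas ΔS_gas = nR ln(V₂/V₁) = 1.38 × 8.314 × ln(11.8/5.22) = 9.36 J/K.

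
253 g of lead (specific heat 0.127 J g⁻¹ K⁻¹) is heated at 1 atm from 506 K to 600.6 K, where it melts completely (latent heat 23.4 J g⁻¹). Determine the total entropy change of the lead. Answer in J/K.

Warming step: ΔS₁ = m c ln(T_tr/T_i) = 253 × 0.127 × ln(600.6/506) = 5.507 J/K.
Phase change: ΔS₂ = +mL/T_tr = 253 × 23.4 / 600.6 = 9.857 J/K.
ΔS_total = (5.507) + (9.857) = 15.4 J/K.

ΔS = 15.4 J/K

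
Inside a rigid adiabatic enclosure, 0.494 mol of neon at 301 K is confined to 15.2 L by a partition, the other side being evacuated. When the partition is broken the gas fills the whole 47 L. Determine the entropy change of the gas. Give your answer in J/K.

ΔS_gas = 4.64 J/K

For an ideal gas in free expansion Q = 0 and W = 0, so T is unchanged.
Entropy is a state function; using a reversible isothermal path, ΔS_gas = nR ln(V₂/V₁) = 0.494 × 8.314 × ln(47/15.2) = 4.64 J/K.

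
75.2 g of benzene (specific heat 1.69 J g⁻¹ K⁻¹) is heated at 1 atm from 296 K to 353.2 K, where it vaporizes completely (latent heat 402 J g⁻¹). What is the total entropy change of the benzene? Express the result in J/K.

Warming step: ΔS₁ = m c ln(T_tr/T_i) = 75.2 × 1.69 × ln(353.2/296) = 22.45 J/K.
Phase change: ΔS₂ = +mL/T_tr = 75.2 × 402 / 353.2 = 85.59 J/K.
ΔS_total = (22.45) + (85.59) = 108 J/K.

ΔS = 108 J/K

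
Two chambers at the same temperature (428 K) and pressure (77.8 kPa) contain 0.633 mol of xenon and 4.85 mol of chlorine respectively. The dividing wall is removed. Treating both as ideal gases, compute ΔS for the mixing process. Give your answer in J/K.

ΔS_mix = 16.3 J/K

Mole fractions: x_A = 0.633/5.48 = 0.115, x_B = 0.885.
ΔS_mix = −R(n_A ln x_A + n_B ln x_B) = −8.314 × (0.633 ln 0.115 + 4.85 ln 0.885) = 16.3 J/K.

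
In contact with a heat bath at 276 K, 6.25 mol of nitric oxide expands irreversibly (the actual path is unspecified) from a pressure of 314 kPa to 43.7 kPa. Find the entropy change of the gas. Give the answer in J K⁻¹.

Entropy is a state function, so ΔS_gas depends only on the end states.
For an isothermal ideal gas ΔS_gas = nR ln(P₁/P₂) = 6.25 × 8.314 × ln(314/43.7) = 102 J/K.

ΔS_gas = 102 J/K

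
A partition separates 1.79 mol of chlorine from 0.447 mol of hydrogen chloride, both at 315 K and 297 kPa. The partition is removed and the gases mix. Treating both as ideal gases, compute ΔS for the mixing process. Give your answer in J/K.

Mole fractions: x_A = 1.79/2.24 = 0.8, x_B = 0.2.
ΔS_mix = −R(n_A ln x_A + n_B ln x_B) = −8.314 × (1.79 ln 0.8 + 0.447 ln 0.2) = 9.3 J/K.

ΔS_mix = 9.3 J/K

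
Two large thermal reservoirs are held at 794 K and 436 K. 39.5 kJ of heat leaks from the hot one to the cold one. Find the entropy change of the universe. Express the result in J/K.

ΔS_total = 40.8 J/K

ΔS_hot = −Q/T_H = −39500/794 = -49.75 J/K and ΔS_cold = +Q/T_C = 39500/436 = 90.6 J/K.
ΔS_total = -49.75 + 90.6 = 40.8 J/K, positive as the second law requires.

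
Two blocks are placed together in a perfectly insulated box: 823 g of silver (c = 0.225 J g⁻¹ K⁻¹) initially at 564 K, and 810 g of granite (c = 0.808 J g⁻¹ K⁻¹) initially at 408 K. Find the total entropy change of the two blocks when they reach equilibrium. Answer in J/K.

ΔS_total = 8.02 J/K

Energy balance: T_f = (m₁c₁T₁ + m₂c₂T₂)/(m₁c₁ + m₂c₂) = 442.4 K.
ΔS₁ = m₁c₁ ln(T_f/T₁) = 185.175 × ln(442.4/564) = -44.966 J/K.
ΔS₂ = m₂c₂ ln(T_f/T₂) = 654.48 × ln(442.4/408) = 52.984 J/K.
ΔS_total = -44.966 + 52.984 = 8.02 J/K.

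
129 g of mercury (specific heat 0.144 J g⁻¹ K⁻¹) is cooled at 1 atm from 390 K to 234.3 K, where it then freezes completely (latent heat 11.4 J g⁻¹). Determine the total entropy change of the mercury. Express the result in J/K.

Cooling step: ΔS₁ = m c ln(T_tr/T_i) = 129 × 0.144 × ln(234.3/390) = -9.465 J/K.
Phase change: ΔS₂ = −mL/T_tr = −129 × 11.4 / 234.3 = -6.277 J/K.
ΔS_total = (-9.465) + (-6.277) = -15.7 J/K.

ΔS = -15.7 J/K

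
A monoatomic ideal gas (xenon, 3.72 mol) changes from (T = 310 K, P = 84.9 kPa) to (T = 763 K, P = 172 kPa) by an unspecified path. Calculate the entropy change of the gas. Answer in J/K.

ΔS = nC_p ln(T₂/T₁) − nR ln(P₂/P₁), with C_p = 5R/2 = 20.79 J mol⁻¹ K⁻¹ for a monoatomic ideal gas.
ΔS = 3.72 × [20.79 × ln(763/310) − 8.314 × ln(172/84.9)] = 47.8 J/K.

ΔS = 47.8 J/K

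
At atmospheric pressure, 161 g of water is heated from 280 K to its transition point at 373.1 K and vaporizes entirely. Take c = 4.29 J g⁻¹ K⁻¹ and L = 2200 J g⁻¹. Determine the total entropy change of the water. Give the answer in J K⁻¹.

ΔS = 1150 J/K

Warming step: ΔS₁ = m c ln(T_tr/T_i) = 161 × 4.29 × ln(373.1/280) = 198.3 J/K.
Phase change: ΔS₂ = +mL/T_tr = 161 × 2200 / 373.1 = 949.3 J/K.
ΔS_total = (198.3) + (949.3) = 1150 J/K.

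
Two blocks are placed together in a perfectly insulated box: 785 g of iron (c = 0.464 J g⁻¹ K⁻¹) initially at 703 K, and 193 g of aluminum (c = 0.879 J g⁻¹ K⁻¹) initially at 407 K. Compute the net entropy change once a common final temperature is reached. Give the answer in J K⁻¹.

Energy balance: T_f = (m₁c₁T₁ + m₂c₂T₂)/(m₁c₁ + m₂c₂) = 608.94 K.
ΔS₁ = m₁c₁ ln(T_f/T₁) = 364.24 × ln(608.94/703) = -52.32 J/K.
ΔS₂ = m₂c₂ ln(T_f/T₂) = 169.647 × ln(608.94/407) = 68.35 J/K.
ΔS_total = -52.32 + 68.35 = 16 J/K.

ΔS_total = 16 J/K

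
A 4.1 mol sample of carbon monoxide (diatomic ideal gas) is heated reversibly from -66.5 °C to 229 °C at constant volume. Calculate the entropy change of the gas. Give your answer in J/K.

ΔS = 75.7 J/K

In kelvin: T₁ = 206.65 K, T₂ = 502.15 K. At constant volume, ΔS = nC_V ln(T₂/T₁) with C_V = 5R/2 = 20.79 J mol⁻¹ K⁻¹.
ΔS = 4.1 × 20.79 × ln(502.15/206.65) = 75.7 J/K.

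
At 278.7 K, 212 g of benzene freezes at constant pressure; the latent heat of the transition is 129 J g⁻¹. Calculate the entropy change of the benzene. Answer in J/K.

Heat released by the substance: Q = −mL = −212 × 129 = −27348 J.
At constant T, ΔS = Q_rev/T = −27348 / 278.7 = -98.1 J/K.

ΔS = -98.1 J/K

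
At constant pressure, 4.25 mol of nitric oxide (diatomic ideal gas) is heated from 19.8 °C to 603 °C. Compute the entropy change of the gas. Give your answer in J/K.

In kelvin: T₁ = 292.95 K, T₂ = 876.15 K. At constant pressure, ΔS = nC_p ln(T₂/T₁) with C_p = 7R/2 = 29.1 J mol⁻¹ K⁻¹.
ΔS = 4.25 × 29.1 × ln(876.15/292.95) = 135 J/K.

ΔS = 135 J/K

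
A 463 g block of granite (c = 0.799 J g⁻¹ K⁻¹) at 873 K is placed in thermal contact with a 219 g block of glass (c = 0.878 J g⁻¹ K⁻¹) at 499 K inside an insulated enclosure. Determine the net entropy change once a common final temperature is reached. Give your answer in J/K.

ΔS_total = 18.5 J/K

Energy balance: T_f = (m₁c₁T₁ + m₂c₂T₂)/(m₁c₁ + m₂c₂) = 745.09 K.
ΔS₁ = m₁c₁ ln(T_f/T₁) = 369.937 × ln(745.09/873) = -58.61 J/K.
ΔS₂ = m₂c₂ ln(T_f/T₂) = 192.282 × ln(745.09/499) = 77.09 J/K.
ΔS_total = -58.61 + 77.09 = 18.5 J/K.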